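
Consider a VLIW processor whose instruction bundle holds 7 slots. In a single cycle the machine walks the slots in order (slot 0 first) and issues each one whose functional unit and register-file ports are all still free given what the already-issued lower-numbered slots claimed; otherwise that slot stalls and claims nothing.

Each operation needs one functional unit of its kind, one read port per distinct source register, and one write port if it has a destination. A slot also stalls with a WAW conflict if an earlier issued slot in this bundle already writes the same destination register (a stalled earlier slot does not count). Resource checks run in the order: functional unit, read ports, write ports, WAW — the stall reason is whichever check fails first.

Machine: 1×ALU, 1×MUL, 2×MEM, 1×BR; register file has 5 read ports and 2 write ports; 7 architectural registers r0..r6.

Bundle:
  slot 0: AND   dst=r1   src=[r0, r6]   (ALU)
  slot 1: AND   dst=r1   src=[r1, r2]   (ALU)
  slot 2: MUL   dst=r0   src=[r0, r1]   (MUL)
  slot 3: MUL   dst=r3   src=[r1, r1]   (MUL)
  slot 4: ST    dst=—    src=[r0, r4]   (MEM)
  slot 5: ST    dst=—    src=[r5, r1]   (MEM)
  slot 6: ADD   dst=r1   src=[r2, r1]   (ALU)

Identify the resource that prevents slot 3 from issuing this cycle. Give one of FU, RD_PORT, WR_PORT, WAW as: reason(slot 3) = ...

reason(slot 3) = FU

#0 ALU src=r0,r6 dispatched  <A:0 Mu:1 Ld:2 B:1 rd:3 wr:1>
#1 ALU src=r1,r2 held:FU  <A:0 Mu:1 Ld:2 B:1 rd:3 wr:1>
#2 MUL src=r0,r1 dispatched  <A:0 Mu:0 Ld:2 B:1 rd:1 wr:0>
#3 MUL src=r1,r1 held:FU  <A:0 Mu:0 Ld:2 B:1 rd:1 wr:0>
#4 MEM src=r0,r4 held:RD_PORT  <A:0 Mu:0 Ld:2 B:1 rd:1 wr:0>
#5 MEM src=r5,r1 held:RD_PORT  <A:0 Mu:0 Ld:2 B:1 rd:1 wr:0>
#6 ALU src=r2,r1 held:FU  <A:0 Mu:0 Ld:2 B:1 rd:1 wr:0>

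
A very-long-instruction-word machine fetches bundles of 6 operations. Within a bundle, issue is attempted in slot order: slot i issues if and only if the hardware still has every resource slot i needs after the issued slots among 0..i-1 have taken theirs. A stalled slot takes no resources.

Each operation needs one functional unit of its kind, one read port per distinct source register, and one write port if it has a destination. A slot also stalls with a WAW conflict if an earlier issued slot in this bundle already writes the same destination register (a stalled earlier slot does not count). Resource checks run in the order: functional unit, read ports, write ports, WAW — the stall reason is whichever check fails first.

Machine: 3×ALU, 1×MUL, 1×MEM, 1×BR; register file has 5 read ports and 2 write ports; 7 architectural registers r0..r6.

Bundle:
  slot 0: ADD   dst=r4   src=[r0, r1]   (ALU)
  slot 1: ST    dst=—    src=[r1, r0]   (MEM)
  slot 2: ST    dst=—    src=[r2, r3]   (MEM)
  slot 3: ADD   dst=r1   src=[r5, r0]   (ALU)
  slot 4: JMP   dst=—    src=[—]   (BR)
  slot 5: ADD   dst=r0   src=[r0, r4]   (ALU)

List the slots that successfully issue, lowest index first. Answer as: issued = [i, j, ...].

(0) want 1×ALU +2rd +1wr — yes → AL2|MU1|ME1|BR1|rd3|wr1
(1) want 1×MEM +2rd +0wr — yes → AL2|MU1|ME0|BR1|rd1|wr1
(2) want 1×MEM +2rd +0wr — FU → AL2|MU1|ME0|BR1|rd1|wr1
(3) want 1×ALU +2rd +1wr — RD_PORT → AL2|MU1|ME0|BR1|rd1|wr1
(4) want 1×BR +0rd +0wr — yes → AL2|MU1|ME0|BR0|rd1|wr1
(5) want 1×ALU +2rd +1wr — RD_PORT → AL2|MU1|ME0|BR0|rd1|wr1

issued = [0, 1, 4]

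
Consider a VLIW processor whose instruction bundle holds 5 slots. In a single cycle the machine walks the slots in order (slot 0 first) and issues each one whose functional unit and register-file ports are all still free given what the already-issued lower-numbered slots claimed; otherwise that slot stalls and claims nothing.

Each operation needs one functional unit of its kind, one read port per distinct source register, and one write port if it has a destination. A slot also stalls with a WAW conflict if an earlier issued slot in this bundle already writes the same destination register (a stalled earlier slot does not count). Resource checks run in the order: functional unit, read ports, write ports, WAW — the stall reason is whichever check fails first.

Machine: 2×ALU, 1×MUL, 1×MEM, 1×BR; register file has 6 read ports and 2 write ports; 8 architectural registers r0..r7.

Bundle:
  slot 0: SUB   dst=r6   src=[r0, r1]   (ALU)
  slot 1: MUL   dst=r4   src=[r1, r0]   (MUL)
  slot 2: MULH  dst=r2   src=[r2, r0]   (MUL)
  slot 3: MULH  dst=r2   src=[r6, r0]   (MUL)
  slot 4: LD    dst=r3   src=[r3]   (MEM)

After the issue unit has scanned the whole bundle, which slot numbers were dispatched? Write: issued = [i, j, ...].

(0) want 1×ALU +2rd +1wr — yes → AL1|MU1|ME1|BR1|rd4|wr1
(1) want 1×MUL +2rd +1wr — yes → AL1|MU0|ME1|BR1|rd2|wr0
(2) want 1×MUL +2rd +1wr — FU → AL1|MU0|ME1|BR1|rd2|wr0
(3) want 1×MUL +2rd +1wr — FU → AL1|MU0|ME1|BR1|rd2|wr0
(4) want 1×MEM +1rd +1wr — WR_PORT → AL1|MU0|ME1|BR1|rd2|wr0

issued = [0, 1]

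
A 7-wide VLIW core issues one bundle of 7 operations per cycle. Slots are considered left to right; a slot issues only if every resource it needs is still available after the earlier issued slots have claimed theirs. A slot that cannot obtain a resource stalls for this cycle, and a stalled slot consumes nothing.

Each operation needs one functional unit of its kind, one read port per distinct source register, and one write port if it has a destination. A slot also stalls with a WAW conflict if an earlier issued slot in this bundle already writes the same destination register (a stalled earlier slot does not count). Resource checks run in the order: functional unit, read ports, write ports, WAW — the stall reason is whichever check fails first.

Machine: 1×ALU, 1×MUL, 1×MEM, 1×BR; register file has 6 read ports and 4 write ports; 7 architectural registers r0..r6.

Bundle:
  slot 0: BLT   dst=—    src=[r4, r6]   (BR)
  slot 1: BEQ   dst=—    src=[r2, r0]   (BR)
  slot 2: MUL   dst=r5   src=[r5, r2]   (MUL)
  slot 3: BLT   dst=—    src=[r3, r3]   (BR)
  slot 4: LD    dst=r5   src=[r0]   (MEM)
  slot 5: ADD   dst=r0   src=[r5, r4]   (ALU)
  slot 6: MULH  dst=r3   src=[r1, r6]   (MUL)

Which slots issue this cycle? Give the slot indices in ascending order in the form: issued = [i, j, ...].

issued = [0, 2, 5]

#0 BR src=r4,r6 dispatched  <A:1 Mu:1 Ld:1 B:0 rd:4 wr:4>
#1 BR src=r2,r0 held:FU  <A:1 Mu:1 Ld:1 B:0 rd:4 wr:4>
#2 MUL src=r5,r2 dispatched  <A:1 Mu:0 Ld:1 B:0 rd:2 wr:3>
#3 BR src=r3,r3 held:FU  <A:1 Mu:0 Ld:1 B:0 rd:2 wr:3>
#4 MEM src=r0 held:WAW  <A:1 Mu:0 Ld:1 B:0 rd:2 wr:3>
#5 ALU src=r5,r4 dispatched  <A:0 Mu:0 Ld:1 B:0 rd:0 wr:2>
#6 MUL src=r1,r6 held:FU  <A:0 Mu:0 Ld:1 B:0 rd:0 wr:2>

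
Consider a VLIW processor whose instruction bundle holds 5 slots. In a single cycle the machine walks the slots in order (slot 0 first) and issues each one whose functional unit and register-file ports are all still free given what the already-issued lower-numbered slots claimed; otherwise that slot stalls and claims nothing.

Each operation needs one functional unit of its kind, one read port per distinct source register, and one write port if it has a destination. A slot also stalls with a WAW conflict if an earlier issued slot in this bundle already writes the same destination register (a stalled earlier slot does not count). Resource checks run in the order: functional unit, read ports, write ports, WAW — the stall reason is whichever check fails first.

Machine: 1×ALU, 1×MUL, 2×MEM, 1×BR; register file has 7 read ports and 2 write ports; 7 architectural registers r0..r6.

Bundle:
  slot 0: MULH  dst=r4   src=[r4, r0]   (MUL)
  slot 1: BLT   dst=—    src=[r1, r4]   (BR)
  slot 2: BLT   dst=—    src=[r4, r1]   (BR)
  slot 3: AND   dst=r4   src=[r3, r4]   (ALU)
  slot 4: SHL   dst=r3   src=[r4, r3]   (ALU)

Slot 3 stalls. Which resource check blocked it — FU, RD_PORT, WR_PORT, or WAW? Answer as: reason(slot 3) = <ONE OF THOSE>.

reason(slot 3) = WAW

[0] MUL needs rd=2 wr=1: ok; after: ALU=1 MUL=0 MEM=2 BR=1, R=5, W=1
[1] BR needs rd=2 wr=0: ok; after: ALU=1 MUL=0 MEM=2 BR=0, R=3, W=1
[2] BR needs rd=2 wr=0: FU; after: ALU=1 MUL=0 MEM=2 BR=0, R=3, W=1
[3] ALU needs rd=2 wr=1: WAW; after: ALU=1 MUL=0 MEM=2 BR=0, R=3, W=1
[4] ALU needs rd=2 wr=1: ok; after: ALU=0 MUL=0 MEM=2 BR=0, R=1, W=0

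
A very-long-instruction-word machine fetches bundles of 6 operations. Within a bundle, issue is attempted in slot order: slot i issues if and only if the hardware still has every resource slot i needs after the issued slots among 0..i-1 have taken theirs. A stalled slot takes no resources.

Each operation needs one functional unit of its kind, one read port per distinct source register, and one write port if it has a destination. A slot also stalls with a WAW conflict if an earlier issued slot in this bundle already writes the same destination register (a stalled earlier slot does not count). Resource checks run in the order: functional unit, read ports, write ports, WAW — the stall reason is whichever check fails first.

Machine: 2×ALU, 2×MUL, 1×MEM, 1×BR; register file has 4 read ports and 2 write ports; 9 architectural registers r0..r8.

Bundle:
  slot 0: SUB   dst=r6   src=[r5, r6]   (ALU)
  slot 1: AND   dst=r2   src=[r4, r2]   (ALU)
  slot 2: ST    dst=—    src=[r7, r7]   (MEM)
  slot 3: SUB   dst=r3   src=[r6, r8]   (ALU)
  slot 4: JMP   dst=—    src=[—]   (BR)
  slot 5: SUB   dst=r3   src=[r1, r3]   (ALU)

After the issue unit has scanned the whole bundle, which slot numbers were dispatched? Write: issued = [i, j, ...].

[0] ALU needs rd=2 wr=1: ok; after: ALU=1 MUL=2 MEM=1 BR=1, R=2, W=1
[1] ALU needs rd=2 wr=1: ok; after: ALU=0 MUL=2 MEM=1 BR=1, R=0, W=0
[2] MEM needs rd=1 wr=0: RD_PORT; after: ALU=0 MUL=2 MEM=1 BR=1, R=0, W=0
[3] ALU needs rd=2 wr=1: FU; after: ALU=0 MUL=2 MEM=1 BR=1, R=0, W=0
[4] BR needs rd=0 wr=0: ok; after: ALU=0 MUL=2 MEM=1 BR=0, R=0, W=0
[5] ALU needs rd=2 wr=1: FU; after: ALU=0 MUL=2 MEM=1 BR=0, R=0, W=0

issued = [0, 1, 4]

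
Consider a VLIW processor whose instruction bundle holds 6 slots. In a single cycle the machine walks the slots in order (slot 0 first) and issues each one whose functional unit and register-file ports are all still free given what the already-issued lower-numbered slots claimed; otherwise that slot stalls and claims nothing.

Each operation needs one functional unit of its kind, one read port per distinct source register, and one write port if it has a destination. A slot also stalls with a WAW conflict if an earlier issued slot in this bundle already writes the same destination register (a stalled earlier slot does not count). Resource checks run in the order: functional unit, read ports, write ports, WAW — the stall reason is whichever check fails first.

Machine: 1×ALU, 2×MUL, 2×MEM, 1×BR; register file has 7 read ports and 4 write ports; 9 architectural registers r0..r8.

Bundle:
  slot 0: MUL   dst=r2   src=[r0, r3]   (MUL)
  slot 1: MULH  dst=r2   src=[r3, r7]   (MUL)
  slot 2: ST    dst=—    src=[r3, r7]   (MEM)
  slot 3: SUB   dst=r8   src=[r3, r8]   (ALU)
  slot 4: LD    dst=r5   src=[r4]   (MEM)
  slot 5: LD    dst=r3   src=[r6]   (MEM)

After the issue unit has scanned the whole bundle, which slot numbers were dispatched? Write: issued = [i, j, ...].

issued = [0, 2, 3, 4]

  0. MUL→r2 ⇒ go  {1A/1Mu/2Ld/1B | 5r 3w}
  1. MUL→r2 ⇒ no(WAW)  {1A/1Mu/2Ld/1B | 5r 3w}
  2. MEM ⇒ go  {1A/1Mu/1Ld/1B | 3r 3w}
  3. ALU→r8 ⇒ go  {0A/1Mu/1Ld/1B | 1r 2w}
  4. MEM→r5 ⇒ go  {0A/1Mu/0Ld/1B | 0r 1w}
  5. MEM→r3 ⇒ no(FU)  {0A/1Mu/0Ld/1B | 0r 1w}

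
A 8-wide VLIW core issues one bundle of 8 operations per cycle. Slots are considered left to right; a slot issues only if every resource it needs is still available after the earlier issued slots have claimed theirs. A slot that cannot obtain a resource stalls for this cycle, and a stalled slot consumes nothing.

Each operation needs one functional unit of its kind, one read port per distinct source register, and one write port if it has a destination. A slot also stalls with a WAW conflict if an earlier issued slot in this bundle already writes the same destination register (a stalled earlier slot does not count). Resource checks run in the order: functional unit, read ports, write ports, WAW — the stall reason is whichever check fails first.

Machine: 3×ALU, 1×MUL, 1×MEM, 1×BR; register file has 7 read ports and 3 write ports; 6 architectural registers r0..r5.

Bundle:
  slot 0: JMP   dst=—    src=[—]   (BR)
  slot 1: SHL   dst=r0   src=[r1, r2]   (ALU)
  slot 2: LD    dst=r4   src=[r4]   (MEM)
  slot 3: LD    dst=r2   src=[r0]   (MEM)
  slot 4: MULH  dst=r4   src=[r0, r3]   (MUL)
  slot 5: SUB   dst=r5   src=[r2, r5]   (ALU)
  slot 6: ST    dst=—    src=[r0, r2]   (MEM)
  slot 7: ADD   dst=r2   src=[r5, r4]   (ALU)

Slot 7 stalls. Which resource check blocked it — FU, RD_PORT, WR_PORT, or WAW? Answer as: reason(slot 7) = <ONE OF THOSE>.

reason(slot 7) = WR_PORT

(0) want 1×BR +0rd +0wr — yes → AL3|MU1|ME1|BR0|rd7|wr3
(1) want 1×ALU +2rd +1wr — yes → AL2|MU1|ME1|BR0|rd5|wr2
(2) want 1×MEM +1rd +1wr — yes → AL2|MU1|ME0|BR0|rd4|wr1
(3) want 1×MEM +1rd +1wr — FU → AL2|MU1|ME0|BR0|rd4|wr1
(4) want 1×MUL +2rd +1wr — WAW → AL2|MU1|ME0|BR0|rd4|wr1
(5) want 1×ALU +2rd +1wr — yes → AL1|MU1|ME0|BR0|rd2|wr0
(6) want 1×MEM +2rd +0wr — FU → AL1|MU1|ME0|BR0|rd2|wr0
(7) want 1×ALU +2rd +1wr — WR_PORT → AL1|MU1|ME0|BR0|rd2|wr0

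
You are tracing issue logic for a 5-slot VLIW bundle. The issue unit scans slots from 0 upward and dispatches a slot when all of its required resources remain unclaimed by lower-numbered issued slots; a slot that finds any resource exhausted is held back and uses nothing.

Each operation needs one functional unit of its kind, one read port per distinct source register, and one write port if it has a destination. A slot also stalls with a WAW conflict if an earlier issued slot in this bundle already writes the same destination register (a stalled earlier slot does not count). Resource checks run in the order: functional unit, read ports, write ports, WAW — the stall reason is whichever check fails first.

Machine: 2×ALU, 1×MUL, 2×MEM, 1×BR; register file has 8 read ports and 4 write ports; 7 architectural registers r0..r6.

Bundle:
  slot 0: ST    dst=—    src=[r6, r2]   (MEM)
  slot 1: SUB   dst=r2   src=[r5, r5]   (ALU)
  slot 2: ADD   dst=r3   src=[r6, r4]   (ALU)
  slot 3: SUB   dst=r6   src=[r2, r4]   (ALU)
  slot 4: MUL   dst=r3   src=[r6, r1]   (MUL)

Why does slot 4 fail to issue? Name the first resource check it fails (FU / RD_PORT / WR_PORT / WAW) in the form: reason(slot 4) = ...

(0) want 1×MEM +2rd +0wr — yes → AL2|MU1|ME1|BR1|rd6|wr4
(1) want 1×ALU +1rd +1wr — yes → AL1|MU1|ME1|BR1|rd5|wr3
(2) want 1×ALU +2rd +1wr — yes → AL0|MU1|ME1|BR1|rd3|wr2
(3) want 1×ALU +2rd +1wr — FU → AL0|MU1|ME1|BR1|rd3|wr2
(4) want 1×MUL +2rd +1wr — WAW → AL0|MU1|ME1|BR1|rd3|wr2

reason(slot 4) = WAW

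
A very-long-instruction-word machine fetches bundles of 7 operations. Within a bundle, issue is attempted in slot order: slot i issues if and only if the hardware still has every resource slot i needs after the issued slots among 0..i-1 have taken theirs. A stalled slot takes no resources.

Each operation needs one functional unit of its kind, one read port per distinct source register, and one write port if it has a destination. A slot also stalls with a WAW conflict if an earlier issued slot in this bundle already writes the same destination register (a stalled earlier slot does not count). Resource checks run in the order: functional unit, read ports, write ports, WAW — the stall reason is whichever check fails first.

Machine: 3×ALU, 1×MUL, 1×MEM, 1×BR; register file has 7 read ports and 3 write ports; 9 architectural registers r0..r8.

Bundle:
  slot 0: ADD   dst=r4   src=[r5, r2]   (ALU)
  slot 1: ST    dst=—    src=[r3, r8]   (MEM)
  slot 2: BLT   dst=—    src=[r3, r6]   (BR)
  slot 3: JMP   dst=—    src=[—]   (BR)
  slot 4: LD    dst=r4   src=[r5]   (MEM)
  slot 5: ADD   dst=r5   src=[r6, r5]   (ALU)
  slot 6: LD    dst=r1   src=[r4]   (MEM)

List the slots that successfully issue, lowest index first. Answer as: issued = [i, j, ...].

issued = [0, 1, 2]

  0. ALU→r4 ⇒ go  {2A/1Mu/1Ld/1B | 5r 2w}
  1. MEM ⇒ go  {2A/1Mu/0Ld/1B | 3r 2w}
  2. BR ⇒ go  {2A/1Mu/0Ld/0B | 1r 2w}
  3. BR ⇒ no(FU)  {2A/1Mu/0Ld/0B | 1r 2w}
  4. MEM→r4 ⇒ no(FU)  {2A/1Mu/0Ld/0B | 1r 2w}
  5. ALU→r5 ⇒ no(RD_PORT)  {2A/1Mu/0Ld/0B | 1r 2w}
  6. MEM→r1 ⇒ no(FU)  {2A/1Mu/0Ld/0B | 1r 2w}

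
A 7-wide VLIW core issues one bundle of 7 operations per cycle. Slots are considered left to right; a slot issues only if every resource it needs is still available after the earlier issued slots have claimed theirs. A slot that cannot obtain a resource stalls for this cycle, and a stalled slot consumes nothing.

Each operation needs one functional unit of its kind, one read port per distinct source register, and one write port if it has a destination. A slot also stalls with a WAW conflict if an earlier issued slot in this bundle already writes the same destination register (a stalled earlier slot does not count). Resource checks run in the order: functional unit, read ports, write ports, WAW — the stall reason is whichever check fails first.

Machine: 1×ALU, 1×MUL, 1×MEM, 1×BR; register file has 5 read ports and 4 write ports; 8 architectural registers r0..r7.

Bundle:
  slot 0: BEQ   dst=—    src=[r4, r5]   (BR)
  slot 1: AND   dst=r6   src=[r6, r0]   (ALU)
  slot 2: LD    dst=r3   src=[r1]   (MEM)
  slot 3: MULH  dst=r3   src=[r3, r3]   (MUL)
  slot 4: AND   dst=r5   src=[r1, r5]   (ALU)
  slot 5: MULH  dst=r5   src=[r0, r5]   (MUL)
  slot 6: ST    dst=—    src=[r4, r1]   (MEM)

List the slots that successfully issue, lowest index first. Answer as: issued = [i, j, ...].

issued = [0, 1, 2]

(0) want 1×BR +2rd +0wr — yes → AL1|MU1|ME1|BR0|rd3|wr4
(1) want 1×ALU +2rd +1wr — yes → AL0|MU1|ME1|BR0|rd1|wr3
(2) want 1×MEM +1rd +1wr — yes → AL0|MU1|ME0|BR0|rd0|wr2
(3) want 1×MUL +1rd +1wr — RD_PORT → AL0|MU1|ME0|BR0|rd0|wr2
(4) want 1×ALU +2rd +1wr — FU → AL0|MU1|ME0|BR0|rd0|wr2
(5) want 1×MUL +2rd +1wr — RD_PORT → AL0|MU1|ME0|BR0|rd0|wr2
(6) want 1×MEM +2rd +0wr — FU → AL0|MU1|ME0|BR0|rd0|wr2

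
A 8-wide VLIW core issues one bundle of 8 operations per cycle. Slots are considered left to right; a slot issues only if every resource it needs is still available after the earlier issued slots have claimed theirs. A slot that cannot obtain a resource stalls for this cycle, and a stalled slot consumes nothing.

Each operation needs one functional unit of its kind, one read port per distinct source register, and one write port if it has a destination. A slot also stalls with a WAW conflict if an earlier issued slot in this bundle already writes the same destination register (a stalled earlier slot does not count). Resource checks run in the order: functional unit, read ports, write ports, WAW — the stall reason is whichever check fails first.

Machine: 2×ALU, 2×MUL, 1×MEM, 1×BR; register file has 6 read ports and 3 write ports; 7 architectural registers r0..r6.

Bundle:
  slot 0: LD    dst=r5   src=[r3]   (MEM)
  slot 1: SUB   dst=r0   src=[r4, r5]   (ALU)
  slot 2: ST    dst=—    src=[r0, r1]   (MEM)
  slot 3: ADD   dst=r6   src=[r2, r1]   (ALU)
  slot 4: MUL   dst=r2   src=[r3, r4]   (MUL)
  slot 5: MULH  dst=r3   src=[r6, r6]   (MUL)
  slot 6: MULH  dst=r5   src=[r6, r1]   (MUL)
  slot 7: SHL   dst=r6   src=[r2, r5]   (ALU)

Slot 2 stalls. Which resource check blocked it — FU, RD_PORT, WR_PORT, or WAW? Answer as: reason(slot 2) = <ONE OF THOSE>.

reason(slot 2) = FU

[0] MEM needs rd=1 wr=1: ok; after: ALU=2 MUL=2 MEM=0 BR=1, R=5, W=2
[1] ALU needs rd=2 wr=1: ok; after: ALU=1 MUL=2 MEM=0 BR=1, R=3, W=1
[2] MEM needs rd=2 wr=0: FU; after: ALU=1 MUL=2 MEM=0 BR=1, R=3, W=1
[3] ALU needs rd=2 wr=1: ok; after: ALU=0 MUL=2 MEM=0 BR=1, R=1, W=0
[4] MUL needs rd=2 wr=1: RD_PORT; after: ALU=0 MUL=2 MEM=0 BR=1, R=1, W=0
[5] MUL needs rd=1 wr=1: WR_PORT; after: ALU=0 MUL=2 MEM=0 BR=1, R=1, W=0
[6] MUL needs rd=2 wr=1: RD_PORT; after: ALU=0 MUL=2 MEM=0 BR=1, R=1, W=0
[7] ALU needs rd=2 wr=1: FU; after: ALU=0 MUL=2 MEM=0 BR=1, R=1, W=0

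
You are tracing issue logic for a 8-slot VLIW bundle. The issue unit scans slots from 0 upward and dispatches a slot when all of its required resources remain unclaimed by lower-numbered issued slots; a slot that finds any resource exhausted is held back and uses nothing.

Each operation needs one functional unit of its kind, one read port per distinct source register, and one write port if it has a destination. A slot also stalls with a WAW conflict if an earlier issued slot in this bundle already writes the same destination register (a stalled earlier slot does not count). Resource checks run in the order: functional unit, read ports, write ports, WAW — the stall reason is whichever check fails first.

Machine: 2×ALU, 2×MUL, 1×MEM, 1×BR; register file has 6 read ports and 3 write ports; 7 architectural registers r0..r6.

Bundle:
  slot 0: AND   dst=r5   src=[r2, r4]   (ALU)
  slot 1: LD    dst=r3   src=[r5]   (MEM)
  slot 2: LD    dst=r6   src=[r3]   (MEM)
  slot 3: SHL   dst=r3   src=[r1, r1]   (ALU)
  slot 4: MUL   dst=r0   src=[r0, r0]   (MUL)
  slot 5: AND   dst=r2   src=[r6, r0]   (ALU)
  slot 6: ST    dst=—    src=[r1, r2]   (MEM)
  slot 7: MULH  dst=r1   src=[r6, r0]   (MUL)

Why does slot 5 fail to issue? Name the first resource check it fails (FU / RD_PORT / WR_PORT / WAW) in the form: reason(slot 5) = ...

[0] ALU needs rd=2 wr=1: ok; after: ALU=1 MUL=2 MEM=1 BR=1, R=4, W=2
[1] MEM needs rd=1 wr=1: ok; after: ALU=1 MUL=2 MEM=0 BR=1, R=3, W=1
[2] MEM needs rd=1 wr=1: FU; after: ALU=1 MUL=2 MEM=0 BR=1, R=3, W=1
[3] ALU needs rd=1 wr=1: WAW; after: ALU=1 MUL=2 MEM=0 BR=1, R=3, W=1
[4] MUL needs rd=1 wr=1: ok; after: ALU=1 MUL=1 MEM=0 BR=1, R=2, W=0
[5] ALU needs rd=2 wr=1: WR_PORT; after: ALU=1 MUL=1 MEM=0 BR=1, R=2, W=0
[6] MEM needs rd=2 wr=0: FU; after: ALU=1 MUL=1 MEM=0 BR=1, R=2, W=0
[7] MUL needs rd=2 wr=1: WR_PORT; after: ALU=1 MUL=1 MEM=0 BR=1, R=2, W=0

reason(slot 5) = WR_PORT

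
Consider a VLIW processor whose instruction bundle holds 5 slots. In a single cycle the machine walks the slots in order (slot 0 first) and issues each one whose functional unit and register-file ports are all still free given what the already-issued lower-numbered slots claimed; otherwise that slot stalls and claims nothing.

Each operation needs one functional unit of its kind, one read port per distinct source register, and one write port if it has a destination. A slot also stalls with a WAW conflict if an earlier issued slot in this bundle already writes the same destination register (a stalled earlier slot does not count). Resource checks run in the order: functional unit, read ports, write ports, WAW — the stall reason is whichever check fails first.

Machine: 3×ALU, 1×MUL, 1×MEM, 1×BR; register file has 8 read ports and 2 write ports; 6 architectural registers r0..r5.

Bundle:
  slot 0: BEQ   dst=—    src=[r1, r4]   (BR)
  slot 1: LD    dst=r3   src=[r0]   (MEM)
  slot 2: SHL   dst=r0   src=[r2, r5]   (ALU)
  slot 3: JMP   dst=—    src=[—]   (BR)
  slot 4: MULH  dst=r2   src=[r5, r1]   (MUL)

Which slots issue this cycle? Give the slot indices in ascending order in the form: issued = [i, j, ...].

issued = [0, 1, 2]

[0] BR needs rd=2 wr=0: ok; after: ALU=3 MUL=1 MEM=1 BR=0, R=6, W=2
[1] MEM needs rd=1 wr=1: ok; after: ALU=3 MUL=1 MEM=0 BR=0, R=5, W=1
[2] ALU needs rd=2 wr=1: ok; after: ALU=2 MUL=1 MEM=0 BR=0, R=3, W=0
[3] BR needs rd=0 wr=0: FU; after: ALU=2 MUL=1 MEM=0 BR=0, R=3, W=0
[4] MUL needs rd=2 wr=1: WR_PORT; after: ALU=2 MUL=1 MEM=0 BR=0, R=3, W=0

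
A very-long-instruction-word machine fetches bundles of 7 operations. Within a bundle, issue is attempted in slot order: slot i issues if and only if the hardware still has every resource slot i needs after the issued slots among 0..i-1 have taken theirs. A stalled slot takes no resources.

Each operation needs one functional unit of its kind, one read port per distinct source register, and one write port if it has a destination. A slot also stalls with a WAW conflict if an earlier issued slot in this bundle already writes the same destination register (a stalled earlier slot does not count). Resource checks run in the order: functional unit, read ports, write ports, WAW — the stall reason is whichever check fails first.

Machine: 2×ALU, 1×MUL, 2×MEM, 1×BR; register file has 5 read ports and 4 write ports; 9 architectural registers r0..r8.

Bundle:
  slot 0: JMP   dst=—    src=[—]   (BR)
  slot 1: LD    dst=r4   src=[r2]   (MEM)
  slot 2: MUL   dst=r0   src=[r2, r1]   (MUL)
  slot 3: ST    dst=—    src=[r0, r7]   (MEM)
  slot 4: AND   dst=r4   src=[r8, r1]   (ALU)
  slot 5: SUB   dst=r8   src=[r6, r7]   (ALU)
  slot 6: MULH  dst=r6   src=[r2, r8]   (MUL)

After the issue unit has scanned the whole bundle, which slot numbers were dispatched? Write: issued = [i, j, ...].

#0 BR src=- dispatched  <A:2 Mu:1 Ld:2 B:0 rd:5 wr:4>
#1 MEM src=r2 dispatched  <A:2 Mu:1 Ld:1 B:0 rd:4 wr:3>
#2 MUL src=r2,r1 dispatched  <A:2 Mu:0 Ld:1 B:0 rd:2 wr:2>
#3 MEM src=r0,r7 dispatched  <A:2 Mu:0 Ld:0 B:0 rd:0 wr:2>
#4 ALU src=r8,r1 held:RD_PORT  <A:2 Mu:0 Ld:0 B:0 rd:0 wr:2>
#5 ALU src=r6,r7 held:RD_PORT  <A:2 Mu:0 Ld:0 B:0 rd:0 wr:2>
#6 MUL src=r2,r8 held:FU  <A:2 Mu:0 Ld:0 B:0 rd:0 wr:2>

issued = [0, 1, 2, 3]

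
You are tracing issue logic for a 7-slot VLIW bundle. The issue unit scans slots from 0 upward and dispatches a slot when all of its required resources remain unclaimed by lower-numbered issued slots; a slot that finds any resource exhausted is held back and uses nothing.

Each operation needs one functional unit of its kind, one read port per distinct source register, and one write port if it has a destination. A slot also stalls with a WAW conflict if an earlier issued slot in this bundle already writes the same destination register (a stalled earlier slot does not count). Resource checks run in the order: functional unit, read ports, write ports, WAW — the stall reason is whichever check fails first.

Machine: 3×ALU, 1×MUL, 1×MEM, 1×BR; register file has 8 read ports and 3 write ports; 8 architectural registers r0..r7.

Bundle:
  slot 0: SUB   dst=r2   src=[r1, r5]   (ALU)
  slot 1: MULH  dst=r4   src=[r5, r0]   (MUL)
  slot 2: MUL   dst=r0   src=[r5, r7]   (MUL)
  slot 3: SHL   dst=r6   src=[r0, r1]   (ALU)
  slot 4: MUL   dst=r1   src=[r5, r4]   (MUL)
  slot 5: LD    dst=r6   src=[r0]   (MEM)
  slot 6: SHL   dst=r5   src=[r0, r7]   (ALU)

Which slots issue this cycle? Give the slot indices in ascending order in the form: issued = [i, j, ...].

issued = [0, 1, 3]

[0] ALU needs rd=2 wr=1: ok; after: ALU=2 MUL=1 MEM=1 BR=1, R=6, W=2
[1] MUL needs rd=2 wr=1: ok; after: ALU=2 MUL=0 MEM=1 BR=1, R=4, W=1
[2] MUL needs rd=2 wr=1: FU; after: ALU=2 MUL=0 MEM=1 BR=1, R=4, W=1
[3] ALU needs rd=2 wr=1: ok; after: ALU=1 MUL=0 MEM=1 BR=1, R=2, W=0
[4] MUL needs rd=2 wr=1: FU; after: ALU=1 MUL=0 MEM=1 BR=1, R=2, W=0
[5] MEM needs rd=1 wr=1: WR_PORT; after: ALU=1 MUL=0 MEM=1 BR=1, R=2, W=0
[6] ALU needs rd=2 wr=1: WR_PORT; after: ALU=1 MUL=0 MEM=1 BR=1, R=2, W=0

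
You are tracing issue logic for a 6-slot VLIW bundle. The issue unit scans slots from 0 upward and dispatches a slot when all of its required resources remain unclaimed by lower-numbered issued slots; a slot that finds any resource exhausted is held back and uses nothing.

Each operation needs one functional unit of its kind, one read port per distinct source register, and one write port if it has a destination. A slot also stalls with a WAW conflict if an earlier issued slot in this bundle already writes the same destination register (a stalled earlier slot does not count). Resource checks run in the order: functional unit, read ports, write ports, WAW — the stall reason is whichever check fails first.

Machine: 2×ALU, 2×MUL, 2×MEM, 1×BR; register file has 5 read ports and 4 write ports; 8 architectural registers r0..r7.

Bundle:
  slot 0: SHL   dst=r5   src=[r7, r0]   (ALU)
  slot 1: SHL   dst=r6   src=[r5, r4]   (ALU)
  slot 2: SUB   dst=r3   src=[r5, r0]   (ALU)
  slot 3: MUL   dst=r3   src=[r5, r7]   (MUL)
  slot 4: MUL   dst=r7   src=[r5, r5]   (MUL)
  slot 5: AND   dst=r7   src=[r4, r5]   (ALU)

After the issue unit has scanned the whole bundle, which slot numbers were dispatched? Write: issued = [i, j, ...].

#0 ALU src=r7,r0 dispatched  <A:1 Mu:2 Ld:2 B:1 rd:3 wr:3>
#1 ALU src=r5,r4 dispatched  <A:0 Mu:2 Ld:2 B:1 rd:1 wr:2>
#2 ALU src=r5,r0 held:FU  <A:0 Mu:2 Ld:2 B:1 rd:1 wr:2>
#3 MUL src=r5,r7 held:RD_PORT  <A:0 Mu:2 Ld:2 B:1 rd:1 wr:2>
#4 MUL src=r5,r5 dispatched  <A:0 Mu:1 Ld:2 B:1 rd:0 wr:1>
#5 ALU src=r4,r5 held:FU  <A:0 Mu:1 Ld:2 B:1 rd:0 wr:1>

issued = [0, 1, 4]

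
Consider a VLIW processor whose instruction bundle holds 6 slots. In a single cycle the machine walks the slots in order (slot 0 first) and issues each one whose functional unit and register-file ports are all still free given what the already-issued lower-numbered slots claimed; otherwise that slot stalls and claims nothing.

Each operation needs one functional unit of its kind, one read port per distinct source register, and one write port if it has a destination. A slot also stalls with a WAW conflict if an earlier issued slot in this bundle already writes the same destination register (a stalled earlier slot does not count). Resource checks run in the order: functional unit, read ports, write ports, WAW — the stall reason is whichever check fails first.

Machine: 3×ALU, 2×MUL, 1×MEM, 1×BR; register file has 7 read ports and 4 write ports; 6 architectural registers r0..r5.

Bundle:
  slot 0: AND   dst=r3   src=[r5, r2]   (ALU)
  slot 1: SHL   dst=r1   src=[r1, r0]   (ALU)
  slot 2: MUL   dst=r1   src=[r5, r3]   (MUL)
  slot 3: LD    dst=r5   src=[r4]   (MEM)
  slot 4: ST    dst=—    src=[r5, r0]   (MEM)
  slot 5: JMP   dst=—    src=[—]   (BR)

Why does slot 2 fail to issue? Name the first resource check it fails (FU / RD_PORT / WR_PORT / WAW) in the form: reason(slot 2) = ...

reason(slot 2) = WAW

  0. ALU→r3 ⇒ go  {2A/2Mu/1Ld/1B | 5r 3w}
  1. ALU→r1 ⇒ go  {1A/2Mu/1Ld/1B | 3r 2w}
  2. MUL→r1 ⇒ no(WAW)  {1A/2Mu/1Ld/1B | 3r 2w}
  3. MEM→r5 ⇒ go  {1A/2Mu/0Ld/1B | 2r 1w}
  4. MEM ⇒ no(FU)  {1A/2Mu/0Ld/1B | 2r 1w}
  5. BR ⇒ go  {1A/2Mu/0Ld/0B | 2r 1w}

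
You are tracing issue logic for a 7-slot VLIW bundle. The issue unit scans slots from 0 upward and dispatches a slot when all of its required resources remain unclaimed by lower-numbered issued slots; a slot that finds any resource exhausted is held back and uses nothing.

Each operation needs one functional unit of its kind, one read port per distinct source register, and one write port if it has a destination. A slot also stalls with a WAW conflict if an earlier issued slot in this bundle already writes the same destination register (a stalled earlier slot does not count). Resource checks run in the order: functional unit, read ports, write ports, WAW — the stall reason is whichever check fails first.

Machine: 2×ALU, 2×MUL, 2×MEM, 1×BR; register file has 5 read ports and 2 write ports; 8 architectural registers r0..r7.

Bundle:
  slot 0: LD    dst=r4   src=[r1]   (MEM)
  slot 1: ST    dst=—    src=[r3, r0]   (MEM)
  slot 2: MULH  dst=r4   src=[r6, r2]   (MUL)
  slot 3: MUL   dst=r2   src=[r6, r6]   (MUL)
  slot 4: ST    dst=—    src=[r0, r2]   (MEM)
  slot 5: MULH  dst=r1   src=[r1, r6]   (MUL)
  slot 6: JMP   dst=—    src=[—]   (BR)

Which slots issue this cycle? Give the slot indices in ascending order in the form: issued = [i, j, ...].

issued = [0, 1, 3, 6]

slot 0 (MEM): ISSUE — free A2,Mu2,Ld1,B1 rp4 wp1
slot 1 (MEM): ISSUE — free A2,Mu2,Ld0,B1 rp2 wp1
slot 2 (MUL): stall WAW — free A2,Mu2,Ld0,B1 rp2 wp1
slot 3 (MUL): ISSUE — free A2,Mu1,Ld0,B1 rp1 wp0
slot 4 (MEM): stall FU — free A2,Mu1,Ld0,B1 rp1 wp0
slot 5 (MUL): stall RD_PORT — free A2,Mu1,Ld0,B1 rp1 wp0
slot 6 (BR): ISSUE — free A2,Mu1,Ld0,B0 rp1 wp0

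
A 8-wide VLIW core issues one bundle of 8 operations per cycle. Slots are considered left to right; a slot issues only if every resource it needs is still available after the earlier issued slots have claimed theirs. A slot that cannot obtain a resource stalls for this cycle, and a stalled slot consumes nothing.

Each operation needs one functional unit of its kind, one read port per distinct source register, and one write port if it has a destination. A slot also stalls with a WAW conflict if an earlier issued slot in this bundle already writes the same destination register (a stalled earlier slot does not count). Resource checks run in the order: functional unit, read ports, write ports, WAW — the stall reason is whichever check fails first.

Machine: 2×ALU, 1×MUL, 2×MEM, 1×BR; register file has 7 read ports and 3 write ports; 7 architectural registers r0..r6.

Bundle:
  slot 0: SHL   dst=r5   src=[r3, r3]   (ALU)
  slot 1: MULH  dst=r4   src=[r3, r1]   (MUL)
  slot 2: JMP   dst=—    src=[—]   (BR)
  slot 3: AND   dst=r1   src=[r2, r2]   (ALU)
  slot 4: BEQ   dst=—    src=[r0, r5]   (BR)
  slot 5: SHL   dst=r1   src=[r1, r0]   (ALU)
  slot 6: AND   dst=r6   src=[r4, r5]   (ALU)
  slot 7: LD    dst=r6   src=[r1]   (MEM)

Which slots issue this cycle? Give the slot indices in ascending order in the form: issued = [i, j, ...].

issued = [0, 1, 2, 3]

#0 ALU src=r3,r3 dispatched  <A:1 Mu:1 Ld:2 B:1 rd:6 wr:2>
#1 MUL src=r3,r1 dispatched  <A:1 Mu:0 Ld:2 B:1 rd:4 wr:1>
#2 BR src=- dispatched  <A:1 Mu:0 Ld:2 B:0 rd:4 wr:1>
#3 ALU src=r2,r2 dispatched  <A:0 Mu:0 Ld:2 B:0 rd:3 wr:0>
#4 BR src=r0,r5 held:FU  <A:0 Mu:0 Ld:2 B:0 rd:3 wr:0>
#5 ALU src=r1,r0 held:FU  <A:0 Mu:0 Ld:2 B:0 rd:3 wr:0>
#6 ALU src=r4,r5 held:FU  <A:0 Mu:0 Ld:2 B:0 rd:3 wr:0>
#7 MEM src=r1 held:WR_PORT  <A:0 Mu:0 Ld:2 B:0 rd:3 wr:0>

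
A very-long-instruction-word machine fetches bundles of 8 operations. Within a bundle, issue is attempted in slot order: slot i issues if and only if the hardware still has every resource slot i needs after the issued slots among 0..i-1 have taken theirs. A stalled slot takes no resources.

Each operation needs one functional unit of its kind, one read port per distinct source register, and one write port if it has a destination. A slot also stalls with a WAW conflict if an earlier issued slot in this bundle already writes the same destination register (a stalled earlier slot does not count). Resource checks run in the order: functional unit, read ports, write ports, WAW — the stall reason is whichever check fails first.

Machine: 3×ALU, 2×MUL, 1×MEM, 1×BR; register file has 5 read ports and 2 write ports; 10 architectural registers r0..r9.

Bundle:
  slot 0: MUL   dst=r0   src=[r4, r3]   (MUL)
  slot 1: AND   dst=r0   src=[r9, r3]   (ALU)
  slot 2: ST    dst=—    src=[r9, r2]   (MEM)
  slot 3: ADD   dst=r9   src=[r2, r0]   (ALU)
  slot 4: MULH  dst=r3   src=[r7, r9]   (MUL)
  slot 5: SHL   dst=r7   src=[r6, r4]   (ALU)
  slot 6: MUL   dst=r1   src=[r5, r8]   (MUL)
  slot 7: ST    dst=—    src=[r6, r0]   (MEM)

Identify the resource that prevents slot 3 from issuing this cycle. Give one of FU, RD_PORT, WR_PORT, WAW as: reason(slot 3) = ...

  0. MUL→r0 ⇒ go  {3A/1Mu/1Ld/1B | 3r 1w}
  1. ALU→r0 ⇒ no(WAW)  {3A/1Mu/1Ld/1B | 3r 1w}
  2. MEM ⇒ go  {3A/1Mu/0Ld/1B | 1r 1w}
  3. ALU→r9 ⇒ no(RD_PORT)  {3A/1Mu/0Ld/1B | 1r 1w}
  4. MUL→r3 ⇒ no(RD_PORT)  {3A/1Mu/0Ld/1B | 1r 1w}
  5. ALU→r7 ⇒ no(RD_PORT)  {3A/1Mu/0Ld/1B | 1r 1w}
  6. MUL→r1 ⇒ no(RD_PORT)  {3A/1Mu/0Ld/1B | 1r 1w}
  7. MEM ⇒ no(FU)  {3A/1Mu/0Ld/1B | 1r 1w}

reason(slot 3) = RD_PORT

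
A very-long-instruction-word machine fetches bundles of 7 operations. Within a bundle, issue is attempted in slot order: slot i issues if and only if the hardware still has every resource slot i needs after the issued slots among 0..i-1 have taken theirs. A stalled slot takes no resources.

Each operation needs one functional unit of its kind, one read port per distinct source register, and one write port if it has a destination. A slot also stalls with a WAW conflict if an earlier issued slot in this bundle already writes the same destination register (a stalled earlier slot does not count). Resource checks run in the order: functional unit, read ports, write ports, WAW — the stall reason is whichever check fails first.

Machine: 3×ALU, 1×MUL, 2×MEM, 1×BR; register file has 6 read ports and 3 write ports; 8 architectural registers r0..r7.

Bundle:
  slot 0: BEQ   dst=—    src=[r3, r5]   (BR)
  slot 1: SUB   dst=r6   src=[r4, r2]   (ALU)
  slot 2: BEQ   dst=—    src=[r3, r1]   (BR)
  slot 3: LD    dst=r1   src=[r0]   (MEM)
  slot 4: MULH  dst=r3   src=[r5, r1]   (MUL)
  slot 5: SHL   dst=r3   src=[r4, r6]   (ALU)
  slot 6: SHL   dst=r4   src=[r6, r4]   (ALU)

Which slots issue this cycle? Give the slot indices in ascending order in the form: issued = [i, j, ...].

#0 BR src=r3,r5 dispatched  <A:3 Mu:1 Ld:2 B:0 rd:4 wr:3>
#1 ALU src=r4,r2 dispatched  <A:2 Mu:1 Ld:2 B:0 rd:2 wr:2>
#2 BR src=r3,r1 held:FU  <A:2 Mu:1 Ld:2 B:0 rd:2 wr:2>
#3 MEM src=r0 dispatched  <A:2 Mu:1 Ld:1 B:0 rd:1 wr:1>
#4 MUL src=r5,r1 held:RD_PORT  <A:2 Mu:1 Ld:1 B:0 rd:1 wr:1>
#5 ALU src=r4,r6 held:RD_PORT  <A:2 Mu:1 Ld:1 B:0 rd:1 wr:1>
#6 ALU src=r6,r4 held:RD_PORT  <A:2 Mu:1 Ld:1 B:0 rd:1 wr:1>

issued = [0, 1, 3]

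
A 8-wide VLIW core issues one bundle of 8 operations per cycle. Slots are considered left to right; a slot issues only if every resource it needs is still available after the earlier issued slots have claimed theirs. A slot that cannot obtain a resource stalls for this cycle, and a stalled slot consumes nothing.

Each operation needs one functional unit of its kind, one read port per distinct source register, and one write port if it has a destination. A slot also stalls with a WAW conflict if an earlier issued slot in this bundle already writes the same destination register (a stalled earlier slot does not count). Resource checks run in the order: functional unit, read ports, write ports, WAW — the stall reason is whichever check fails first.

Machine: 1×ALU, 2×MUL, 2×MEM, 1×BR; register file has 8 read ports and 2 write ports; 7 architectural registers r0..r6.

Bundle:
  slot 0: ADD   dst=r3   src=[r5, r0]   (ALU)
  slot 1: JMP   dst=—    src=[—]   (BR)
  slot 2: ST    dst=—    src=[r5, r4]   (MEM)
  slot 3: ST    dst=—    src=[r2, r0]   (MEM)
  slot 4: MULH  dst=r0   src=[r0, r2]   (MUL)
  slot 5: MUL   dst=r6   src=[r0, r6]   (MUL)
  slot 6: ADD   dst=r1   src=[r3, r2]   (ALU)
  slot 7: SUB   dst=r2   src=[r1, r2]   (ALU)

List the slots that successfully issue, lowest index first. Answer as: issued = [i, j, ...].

issued = [0, 1, 2, 3, 4]

#0 ALU src=r5,r0 dispatched  <A:0 Mu:2 Ld:2 B:1 rd:6 wr:1>
#1 BR src=- dispatched  <A:0 Mu:2 Ld:2 B:0 rd:6 wr:1>
#2 MEM src=r5,r4 dispatched  <A:0 Mu:2 Ld:1 B:0 rd:4 wr:1>
#3 MEM src=r2,r0 dispatched  <A:0 Mu:2 Ld:0 B:0 rd:2 wr:1>
#4 MUL src=r0,r2 dispatched  <A:0 Mu:1 Ld:0 B:0 rd:0 wr:0>
#5 MUL src=r0,r6 held:RD_PORT  <A:0 Mu:1 Ld:0 B:0 rd:0 wr:0>
#6 ALU src=r3,r2 held:FU  <A:0 Mu:1 Ld:0 B:0 rd:0 wr:0>
#7 ALU src=r1,r2 held:FU  <A:0 Mu:1 Ld:0 B:0 rd:0 wr:0>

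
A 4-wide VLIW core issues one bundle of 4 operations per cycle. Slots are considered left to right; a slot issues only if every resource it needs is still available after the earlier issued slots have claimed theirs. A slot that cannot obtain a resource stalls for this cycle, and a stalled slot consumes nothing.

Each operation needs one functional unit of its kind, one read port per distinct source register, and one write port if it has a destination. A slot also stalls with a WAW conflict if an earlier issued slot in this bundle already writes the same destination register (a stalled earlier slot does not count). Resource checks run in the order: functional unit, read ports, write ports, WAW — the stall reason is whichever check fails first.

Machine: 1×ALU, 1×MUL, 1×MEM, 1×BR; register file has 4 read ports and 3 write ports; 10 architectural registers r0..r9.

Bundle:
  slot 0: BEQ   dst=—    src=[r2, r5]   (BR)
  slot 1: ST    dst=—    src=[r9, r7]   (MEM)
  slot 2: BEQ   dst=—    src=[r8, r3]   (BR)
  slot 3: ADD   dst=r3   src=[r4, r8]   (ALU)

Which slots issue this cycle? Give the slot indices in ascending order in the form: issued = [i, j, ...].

issued = [0, 1]

(0) want 1×BR +2rd +0wr — yes → AL1|MU1|ME1|BR0|rd2|wr3
(1) want 1×MEM +2rd +0wr — yes → AL1|MU1|ME0|BR0|rd0|wr3
(2) want 1×BR +2rd +0wr — FU → AL1|MU1|ME0|BR0|rd0|wr3
(3) want 1×ALU +2rd +1wr — RD_PORT → AL1|MU1|ME0|BR0|rd0|wr3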